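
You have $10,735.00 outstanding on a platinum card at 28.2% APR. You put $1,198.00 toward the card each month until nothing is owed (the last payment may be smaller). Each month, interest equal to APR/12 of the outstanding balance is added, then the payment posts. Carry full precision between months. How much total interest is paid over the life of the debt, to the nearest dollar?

$1,462

Monthly rate r = 28.2%/12 = 2.35% = 0.0235.
Payoff takes n = ⌈−ln(1 − rB₀/P)/ln(1+r)⌉ = ⌈10.180⌉ = 11 payments; the last is $217.28.
Total paid = 10·$1,198.00 + $217.28 = $12,197.28.
Total interest = total paid − principal = $12,197.28 − $10,735.00 = $1,462.28.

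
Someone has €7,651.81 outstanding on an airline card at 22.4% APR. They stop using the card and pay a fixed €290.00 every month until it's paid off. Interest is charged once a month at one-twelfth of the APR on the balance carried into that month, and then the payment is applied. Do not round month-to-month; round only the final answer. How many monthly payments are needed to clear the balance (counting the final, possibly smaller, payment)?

37 payments

Monthly rate r = 22.4%/12 = 1.86667% = 0.0186667.
Recurrence: B ← B·(1+r) − €290.00.
Month 1: interest €142.83; balance after payment €7,504.64.
Month 2: interest €140.09; balance after payment €7,354.73.
Closed form: n = −ln(1 − rB₀/P)/ln(1+r) = −ln(0.50747)/ln(1.01867) ≈ 36.677, so the balance reaches zero during payment 37.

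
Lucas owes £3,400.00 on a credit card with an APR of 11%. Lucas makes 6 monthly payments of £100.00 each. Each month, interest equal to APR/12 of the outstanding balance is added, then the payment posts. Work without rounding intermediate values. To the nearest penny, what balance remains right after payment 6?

£2,977.42

Monthly rate r = 11%/12 = 0.916667% = 0.00916667.
Each month: B ← B·(1+r) − £100.00.
Month 1: interest £31.17; balance after payment £3,331.17.
Month 2: interest £30.54; balance after payment £3,261.70.
Month 3: interest £29.90; balance after payment £3,191.60.
Month 4: interest £29.26; balance after payment £3,120.86.
Month 5: interest £28.61; balance after payment £3,049.47.
Month 6: interest £27.95; balance after payment £2,977.42.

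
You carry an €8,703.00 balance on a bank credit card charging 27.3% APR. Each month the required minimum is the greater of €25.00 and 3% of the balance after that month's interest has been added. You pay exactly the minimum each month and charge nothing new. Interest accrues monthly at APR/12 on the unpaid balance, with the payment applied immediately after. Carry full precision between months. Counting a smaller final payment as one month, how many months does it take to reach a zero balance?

358 months

Monthly rate r = 27.3%/12 = 2.275% = 0.02275.
While 3% of the post-interest balance exceeds €25.00, each month B ← (B·(1+r))·(1 − 0.03), i.e. B shrinks by the factor (1+r)·0.97 = 0.99207.
This holds for months 1–298. Entering month 299 the balance is €810.87; 3% of the post-interest balance is now below €25.00, so the flat €25.00 minimum applies from here.
From month 299 a fixed €25.00 at rate r clears €810.87 in 60 more payments. Total: 298 + 60 = 358 months.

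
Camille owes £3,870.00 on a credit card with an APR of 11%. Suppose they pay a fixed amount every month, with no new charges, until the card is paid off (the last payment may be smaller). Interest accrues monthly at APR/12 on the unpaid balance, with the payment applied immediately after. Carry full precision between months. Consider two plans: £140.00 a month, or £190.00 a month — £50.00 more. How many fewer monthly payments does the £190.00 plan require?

Monthly rate r = 11%/12 = 0.916667% = 0.00916667.
At £140.00/mo: n = ⌈−ln(1 − rB₀/P)/ln(1+r)⌉ = 33 payments (last £3.38); total interest = total paid − £3,870.00 = £613.38.
At £190.00/mo: 23 payments (last £123.47); total interest £433.47.
Payments saved = 33 − 23 = 10.

10 fewer payments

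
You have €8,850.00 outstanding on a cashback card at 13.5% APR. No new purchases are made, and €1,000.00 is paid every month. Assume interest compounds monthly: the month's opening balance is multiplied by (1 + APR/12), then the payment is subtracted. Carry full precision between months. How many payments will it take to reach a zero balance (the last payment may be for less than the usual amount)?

Monthly rate r = 13.5%/12 = 1.125% = 0.01125.
Recurrence: B ← B·(1+r) − €1,000.00.
Month 1: interest €99.56; balance after payment €7,949.56.
Month 2: interest €89.43; balance after payment €7,039.00.
Closed form: n = −ln(1 − rB₀/P)/ln(1+r) = −ln(0.90044)/ln(1.01125) ≈ 9.375, so the balance reaches zero during payment 10.

10 months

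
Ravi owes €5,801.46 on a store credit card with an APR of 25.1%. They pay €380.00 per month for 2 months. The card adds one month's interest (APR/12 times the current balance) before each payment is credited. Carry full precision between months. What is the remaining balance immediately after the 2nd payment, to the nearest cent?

€5,278.74

Monthly rate r = 25.1%/12 = 2.09167% = 0.0209167.
Each month: B ← B·(1+r) − €380.00.
Month 1: interest €121.35; balance after payment €5,542.81.
Month 2: interest €115.94; balance after payment €5,278.74.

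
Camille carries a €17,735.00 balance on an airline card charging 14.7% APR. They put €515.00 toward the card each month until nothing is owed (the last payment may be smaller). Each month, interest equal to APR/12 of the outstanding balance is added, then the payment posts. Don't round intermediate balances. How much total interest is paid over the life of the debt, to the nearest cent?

Monthly rate r = 14.7%/12 = 1.225% = 0.01225.
Payoff takes n = ⌈−ln(1 − rB₀/P)/ln(1+r)⌉ = ⌈45.002⌉ = 46 payments; the last is €1.04.
Total paid = 45·€515.00 + €1.04 = €23,176.04.
Total interest = total paid − principal = €23,176.04 − €17,735.00 = €5,441.04.

€5,441.04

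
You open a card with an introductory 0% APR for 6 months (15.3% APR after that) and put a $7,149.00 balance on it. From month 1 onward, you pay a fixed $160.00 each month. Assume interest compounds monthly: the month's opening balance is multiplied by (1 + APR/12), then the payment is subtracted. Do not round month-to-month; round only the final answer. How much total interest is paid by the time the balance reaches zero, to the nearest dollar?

$2,394

Promo months 1–6 at r₀ = 0%/12 = 0; months 7+ at r₁ = 15.3%/12 = 0.01275.
After month 6 (no interest yet): B = $7,149.00 − 6·$160.00 = $6,189.00.
Then at r₁ with $160.00/mo: n₂ = −ln(1 − r₁·B/P)/ln(1+r₁) ≈ 53.64 → 54 more payments.
Total paid = 59·$160.00 + $102.94 = $9,542.94; interest = $9,542.94 − $7,149.00 = $2,393.94.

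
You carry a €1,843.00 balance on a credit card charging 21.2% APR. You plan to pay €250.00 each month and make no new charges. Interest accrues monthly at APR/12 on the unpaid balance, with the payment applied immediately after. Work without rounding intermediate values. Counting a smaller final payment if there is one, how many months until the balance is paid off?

8 months

Monthly rate r = 21.2%/12 = 1.76667% = 0.0176667.
Recurrence: B ← B·(1+r) − €250.00.
Month 1: interest €32.56; balance after payment €1,625.56.
Month 2: interest €28.72; balance after payment €1,404.28.
Closed form: n = −ln(1 − rB₀/P)/ln(1+r) = −ln(0.86976)/ln(1.01767) ≈ 7.968, so the balance reaches zero during payment 8.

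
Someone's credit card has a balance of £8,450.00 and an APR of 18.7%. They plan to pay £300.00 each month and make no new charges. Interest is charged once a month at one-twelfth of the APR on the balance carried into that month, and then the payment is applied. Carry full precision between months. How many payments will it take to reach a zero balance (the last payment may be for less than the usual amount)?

Monthly rate r = 18.7%/12 = 1.55833% = 0.0155833.
Recurrence: B ← B·(1+r) − £300.00.
Month 1: interest £131.68; balance after payment £8,281.68.
Month 2: interest £129.06; balance after payment £8,110.74.
Closed form: n = −ln(1 − rB₀/P)/ln(1+r) = −ln(0.56107)/ln(1.01558) ≈ 37.373, so the balance reaches zero during payment 38.

38 months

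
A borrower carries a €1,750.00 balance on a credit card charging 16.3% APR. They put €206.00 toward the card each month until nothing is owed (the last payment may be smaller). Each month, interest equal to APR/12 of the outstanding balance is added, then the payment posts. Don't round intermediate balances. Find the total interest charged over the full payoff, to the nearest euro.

Monthly rate r = 16.3%/12 = 1.35833% = 0.0135833.
Payoff takes n = ⌈−ln(1 − rB₀/P)/ln(1+r)⌉ = ⌈9.088⌉ = 10 payments; the last is €18.19.
Total paid = 9·€206.00 + €18.19 = €1,872.19.
Total interest = total paid − principal = €1,872.19 − €1,750.00 = €122.19.

€122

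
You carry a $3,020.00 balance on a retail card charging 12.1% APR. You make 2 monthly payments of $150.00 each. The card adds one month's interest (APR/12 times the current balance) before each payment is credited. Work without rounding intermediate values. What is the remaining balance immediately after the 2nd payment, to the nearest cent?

Monthly rate r = 12.1%/12 = 1.00833% = 0.0100833.
Each month: B ← B·(1+r) − $150.00.
Month 1: interest $30.45; balance after payment $2,900.45.
Month 2: interest $29.25; balance after payment $2,779.70.

$2,779.70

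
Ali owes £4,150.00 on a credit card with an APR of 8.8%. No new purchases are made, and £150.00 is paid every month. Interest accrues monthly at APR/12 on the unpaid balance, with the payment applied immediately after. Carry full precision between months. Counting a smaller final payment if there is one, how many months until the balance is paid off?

32 months

Monthly rate r = 8.8%/12 = 0.733333% = 0.00733333.
Recurrence: B ← B·(1+r) − £150.00.
Month 1: interest £30.43; balance after payment £4,030.43.
Month 2: interest £29.56; balance after payment £3,909.99.
Closed form: n = −ln(1 − rB₀/P)/ln(1+r) = −ln(0.79711)/ln(1.00733) ≈ 31.035, so the balance reaches zero during payment 32.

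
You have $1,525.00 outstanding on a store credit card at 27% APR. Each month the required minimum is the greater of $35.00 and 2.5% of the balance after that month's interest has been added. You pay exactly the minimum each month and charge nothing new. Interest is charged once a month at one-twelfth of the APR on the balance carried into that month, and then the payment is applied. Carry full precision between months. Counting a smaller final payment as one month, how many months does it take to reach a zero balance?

Monthly rate r = 27%/12 = 2.25% = 0.0225.
While 2.5% of the post-interest balance exceeds $35.00, each month B ← (B·(1+r))·(1 − 0.025), i.e. B shrinks by the factor (1+r)·0.975 = 0.99694.
This holds for months 1–36. Entering month 37 the balance is $1,365.57; 2.5% of the post-interest balance is now below $35.00, so the flat $35.00 minimum applies from here.
From month 37 a fixed $35.00 at rate r clears $1,365.57 in 95 more payments. Total: 36 + 95 = 131 months.

131 months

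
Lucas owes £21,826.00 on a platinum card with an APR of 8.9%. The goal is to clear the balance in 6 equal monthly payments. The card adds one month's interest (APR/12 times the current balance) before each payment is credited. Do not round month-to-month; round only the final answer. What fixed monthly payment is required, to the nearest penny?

Monthly rate r = 8.9%/12 = 0.741667% = 0.00741667.
Level-payment amortization: P = B₀·r / (1 − (1+r)^(−n)) = 21826.00·0.00741667 / (1 − 1.00742^(−6)).
Denominator 1 − (1+r)^(−6) = 0.0433673247.
P = 161.876 / 0.0433673247 ≈ 3732.68.

£3,732.68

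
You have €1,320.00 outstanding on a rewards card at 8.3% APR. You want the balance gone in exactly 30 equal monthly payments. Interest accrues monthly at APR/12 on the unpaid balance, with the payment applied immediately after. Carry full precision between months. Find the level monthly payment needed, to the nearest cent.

€48.87

Monthly rate r = 8.3%/12 = 0.691667% = 0.00691667.
Level-payment amortization: P = B₀·r / (1 − (1+r)^(−n)) = 1320.00·0.00691667 / (1 − 1.00692^(−30)).
Denominator 1 − (1+r)^(−30) = 0.186806091.
P = 9.13 / 0.186806091 ≈ 48.87.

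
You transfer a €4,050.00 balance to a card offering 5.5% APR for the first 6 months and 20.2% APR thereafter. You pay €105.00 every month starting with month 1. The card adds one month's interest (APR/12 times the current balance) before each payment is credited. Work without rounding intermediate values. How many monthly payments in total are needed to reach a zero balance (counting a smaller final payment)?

56 payments

Promo months 1–6 at r₀ = 5.5%/12 = 0.00458333; months 7+ at r₁ = 20.2%/12 = 0.0168333.
After month 6: iterate B ← B·(1+r₀) − €105.00 for 6 months → €3,525.40.
Then at r₁ with €105.00/mo: n₂ = −ln(1 − r₁·B/P)/ln(1+r₁) ≈ 49.89 → 50 more payments.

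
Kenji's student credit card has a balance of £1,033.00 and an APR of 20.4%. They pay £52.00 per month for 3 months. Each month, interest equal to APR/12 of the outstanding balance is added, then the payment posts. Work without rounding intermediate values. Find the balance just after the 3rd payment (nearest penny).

£927.92

Monthly rate r = 20.4%/12 = 1.7% = 0.017.
Each month: B ← B·(1+r) − £52.00.
Month 1: interest £17.56; balance after payment £998.56.
Month 2: interest £16.98; balance after payment £963.54.
Month 3: interest £16.38; balance after payment £927.92.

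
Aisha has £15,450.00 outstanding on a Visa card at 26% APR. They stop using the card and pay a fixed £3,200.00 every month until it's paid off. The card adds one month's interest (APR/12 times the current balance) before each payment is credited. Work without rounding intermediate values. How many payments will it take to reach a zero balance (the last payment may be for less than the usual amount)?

6 months

Monthly rate r = 26%/12 = 2.16667% = 0.0216667.
Recurrence: B ← B·(1+r) − £3,200.00.
Month 1: interest £334.75; balance after payment £12,584.75.
Month 2: interest £272.67; balance after payment £9,657.42.
Month 3: interest £209.24; balance after payment £6,666.66.
Month 4: interest £144.44; balance after payment £3,611.11.
Month 5: interest £78.24; balance after payment £489.35.
Month 6: interest £10.60; balance after payment £0.00.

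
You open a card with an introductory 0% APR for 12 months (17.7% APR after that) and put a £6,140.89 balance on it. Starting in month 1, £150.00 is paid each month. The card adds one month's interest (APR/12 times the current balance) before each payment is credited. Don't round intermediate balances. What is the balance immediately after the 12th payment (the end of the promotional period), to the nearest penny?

£4,340.89

Promo months 1–12 at r₀ = 0%/12 = 0; months 13+ at r₁ = 17.7%/12 = 0.01475.
After month 12 (no interest yet): B = £6,140.89 − 12·£150.00 = £4,340.89.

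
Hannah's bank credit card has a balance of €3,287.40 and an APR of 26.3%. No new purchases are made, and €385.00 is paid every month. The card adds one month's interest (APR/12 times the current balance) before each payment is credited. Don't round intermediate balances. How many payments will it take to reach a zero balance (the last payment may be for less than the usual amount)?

Monthly rate r = 26.3%/12 = 2.19167% = 0.0219167.
Recurrence: B ← B·(1+r) − €385.00.
Month 1: interest €72.05; balance after payment €2,974.45.
Month 2: interest €65.19; balance after payment €2,654.64.
Closed form: n = −ln(1 − rB₀/P)/ln(1+r) = −ln(0.81286)/ln(1.02192) ≈ 9.557, so the balance reaches zero during payment 10.

10 payments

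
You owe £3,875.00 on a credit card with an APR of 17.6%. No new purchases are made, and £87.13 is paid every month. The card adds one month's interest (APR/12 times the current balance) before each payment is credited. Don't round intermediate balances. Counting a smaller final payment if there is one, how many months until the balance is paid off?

Monthly rate r = 17.6%/12 = 1.46667% = 0.0146667.
Recurrence: B ← B·(1+r) − £87.13.
Month 1: interest £56.83; balance after payment £3,844.70.
Month 2: interest £56.39; balance after payment £3,813.96.
Closed form: n = −ln(1 − rB₀/P)/ln(1+r) = −ln(0.34772)/ln(1.01467) ≈ 72.552, so the balance reaches zero during payment 73.

73 payments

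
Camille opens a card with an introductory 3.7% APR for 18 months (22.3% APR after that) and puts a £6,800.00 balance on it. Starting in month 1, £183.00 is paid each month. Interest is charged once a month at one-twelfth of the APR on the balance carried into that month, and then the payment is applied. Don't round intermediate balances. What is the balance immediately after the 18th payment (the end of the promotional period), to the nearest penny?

Promo months 1–18 at r₀ = 3.7%/12 = 0.00308333; months 19+ at r₁ = 22.3%/12 = 0.0185833.
After month 18: iterate B ← B·(1+r₀) − £183.00 for 18 months → £3,805.69.

£3,805.69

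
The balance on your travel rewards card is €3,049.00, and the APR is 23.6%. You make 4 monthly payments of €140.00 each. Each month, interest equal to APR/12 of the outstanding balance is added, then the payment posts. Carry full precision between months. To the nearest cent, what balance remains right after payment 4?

€2,719.29

Monthly rate r = 23.6%/12 = 1.96667% = 0.0196667.
Each month: B ← B·(1+r) − €140.00.
Month 1: interest €59.96; balance after payment €2,968.96.
Month 2: interest €58.39; balance after payment €2,887.35.
Month 3: interest €56.78; balance after payment €2,804.14.
Month 4: interest €55.15; balance after payment €2,719.29.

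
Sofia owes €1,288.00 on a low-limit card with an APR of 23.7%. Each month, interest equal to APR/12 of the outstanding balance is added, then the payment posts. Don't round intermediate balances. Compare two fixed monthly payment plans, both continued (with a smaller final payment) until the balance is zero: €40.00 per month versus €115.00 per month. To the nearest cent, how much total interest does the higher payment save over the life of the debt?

Monthly rate r = 23.7%/12 = 1.975% = 0.01975.
At €40.00/mo: n = ⌈−ln(1 − rB₀/P)/ln(1+r)⌉ = 52 payments (last €26.74); total interest = total paid − €1,288.00 = €778.74.
At €115.00/mo: 13 payments (last €90.22); total interest €182.22.
Interest saved = €778.74 − €182.22 = €596.52.

€596.52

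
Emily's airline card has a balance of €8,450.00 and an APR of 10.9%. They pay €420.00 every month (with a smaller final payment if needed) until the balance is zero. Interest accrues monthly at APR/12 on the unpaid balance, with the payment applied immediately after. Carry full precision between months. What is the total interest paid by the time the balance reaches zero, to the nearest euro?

Monthly rate r = 10.9%/12 = 0.908333% = 0.00908333.
Payoff takes n = ⌈−ln(1 − rB₀/P)/ln(1+r)⌉ = ⌈22.318⌉ = 23 payments; the last is €134.02.
Total paid = 22·€420.00 + €134.02 = €9,374.02.
Total interest = total paid − principal = €9,374.02 − €8,450.00 = €924.02.

€924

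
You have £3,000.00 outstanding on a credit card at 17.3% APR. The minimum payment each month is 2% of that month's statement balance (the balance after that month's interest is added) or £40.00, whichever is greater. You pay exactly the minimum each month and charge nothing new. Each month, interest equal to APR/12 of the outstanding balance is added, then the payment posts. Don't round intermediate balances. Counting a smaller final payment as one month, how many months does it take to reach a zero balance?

Monthly rate r = 17.3%/12 = 1.44167% = 0.0144167.
While 2% of the post-interest balance exceeds £40.00, each month B ← (B·(1+r))·(1 − 0.02), i.e. B shrinks by the factor (1+r)·0.98 = 0.99413.
This holds for months 1–72. Entering month 73 the balance is £1,963.26; 2% of the post-interest balance is now below £40.00, so the flat £40.00 minimum applies from here.
From month 73 a fixed £40.00 at rate r clears £1,963.26 in 86 more payments. Total: 72 + 86 = 158 months.

158 months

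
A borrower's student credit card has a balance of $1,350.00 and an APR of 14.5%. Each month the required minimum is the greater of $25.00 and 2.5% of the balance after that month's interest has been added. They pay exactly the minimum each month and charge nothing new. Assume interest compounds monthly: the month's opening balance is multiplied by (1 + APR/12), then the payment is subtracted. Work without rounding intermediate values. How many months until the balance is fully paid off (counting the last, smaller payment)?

Monthly rate r = 14.5%/12 = 1.20833% = 0.0120833.
While 2.5% of the post-interest balance exceeds $25.00, each month B ← (B·(1+r))·(1 − 0.025), i.e. B shrinks by the factor (1+r)·0.975 = 0.98678.
This holds for months 1–24. Entering month 25 the balance is $980.92; 2.5% of the post-interest balance is now below $25.00, so the flat $25.00 minimum applies from here.
From month 25 a fixed $25.00 at rate r clears $980.92 in 54 more payments. Total: 24 + 54 = 78 months.

78 months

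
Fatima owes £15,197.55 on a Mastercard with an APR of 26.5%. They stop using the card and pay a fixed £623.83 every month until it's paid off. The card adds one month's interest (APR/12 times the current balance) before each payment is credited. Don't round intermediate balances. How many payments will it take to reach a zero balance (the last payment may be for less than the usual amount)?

Monthly rate r = 26.5%/12 = 2.20833% = 0.0220833.
Recurrence: B ← B·(1+r) − £623.83.
Month 1: interest £335.61; balance after payment £14,909.33.
Month 2: interest £329.25; balance after payment £14,614.75.
Closed form: n = −ln(1 − rB₀/P)/ln(1+r) = −ln(0.46201)/ln(1.02208) ≈ 35.351, so the balance reaches zero during payment 36.

36 months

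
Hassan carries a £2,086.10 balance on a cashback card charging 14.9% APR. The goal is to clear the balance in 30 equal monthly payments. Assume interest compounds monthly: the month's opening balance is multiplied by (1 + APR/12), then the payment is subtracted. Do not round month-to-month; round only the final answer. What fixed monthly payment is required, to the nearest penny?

£83.72

Monthly rate r = 14.9%/12 = 1.24167% = 0.0124167.
Level-payment amortization: P = B₀·r / (1 − (1+r)^(−n)) = 2086.10·0.0124167 / (1 − 1.01242^(−30)).
Denominator 1 − (1+r)^(−30) = 0.309408196.
P = 25.9024 / 0.309408196 ≈ 83.72.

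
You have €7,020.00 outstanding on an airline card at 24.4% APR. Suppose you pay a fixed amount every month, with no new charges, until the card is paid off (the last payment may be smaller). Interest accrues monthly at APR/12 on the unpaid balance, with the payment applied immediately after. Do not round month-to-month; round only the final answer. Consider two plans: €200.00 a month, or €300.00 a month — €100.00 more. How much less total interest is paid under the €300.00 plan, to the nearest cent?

€2,800.80

Monthly rate r = 24.4%/12 = 2.03333% = 0.0203333.
At €200.00/mo: n = ⌈−ln(1 − rB₀/P)/ln(1+r)⌉ = 63 payments (last €27.00); total interest = total paid − €7,020.00 = €5,407.00.
At €300.00/mo: 33 payments (last €26.20); total interest €2,606.20.
Interest saved = €5,407.00 − €2,606.20 = €2,800.80.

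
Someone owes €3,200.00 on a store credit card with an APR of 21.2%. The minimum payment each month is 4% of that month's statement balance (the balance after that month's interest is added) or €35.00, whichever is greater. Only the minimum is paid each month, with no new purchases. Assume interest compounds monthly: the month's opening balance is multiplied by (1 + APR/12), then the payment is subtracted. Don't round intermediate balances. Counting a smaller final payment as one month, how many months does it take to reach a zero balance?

Monthly rate r = 21.2%/12 = 1.76667% = 0.0176667.
While 4% of the post-interest balance exceeds €35.00, each month B ← (B·(1+r))·(1 − 0.04), i.e. B shrinks by the factor (1+r)·0.96 = 0.97696.
This holds for months 1–57. Entering month 58 the balance is €847.47; 4% of the post-interest balance is now below €35.00, so the flat €35.00 minimum applies from here.
From month 58 a fixed €35.00 at rate r clears €847.47 in 32 more payments. Total: 57 + 32 = 89 months.

89 months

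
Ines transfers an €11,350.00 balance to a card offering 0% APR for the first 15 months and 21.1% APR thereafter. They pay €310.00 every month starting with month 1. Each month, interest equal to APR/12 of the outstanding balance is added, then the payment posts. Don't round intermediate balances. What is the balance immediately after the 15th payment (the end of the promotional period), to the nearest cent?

€6,700.00

Promo months 1–15 at r₀ = 0%/12 = 0; months 16+ at r₁ = 21.1%/12 = 0.0175833.
After month 15 (no interest yet): B = €11,350.00 − 15·€310.00 = €6,700.00.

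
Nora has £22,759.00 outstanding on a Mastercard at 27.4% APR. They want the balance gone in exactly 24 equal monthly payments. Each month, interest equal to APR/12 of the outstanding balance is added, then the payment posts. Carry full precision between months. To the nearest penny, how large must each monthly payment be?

Monthly rate r = 27.4%/12 = 2.28333% = 0.0228333.
Level-payment amortization: P = B₀·r / (1 − (1+r)^(−n)) = 22759.00·0.0228333 / (1 − 1.02283^(−24)).
Denominator 1 − (1+r)^(−24) = 0.418321448.
P = 519.664 / 0.418321448 ≈ 1242.26.

£1,242.26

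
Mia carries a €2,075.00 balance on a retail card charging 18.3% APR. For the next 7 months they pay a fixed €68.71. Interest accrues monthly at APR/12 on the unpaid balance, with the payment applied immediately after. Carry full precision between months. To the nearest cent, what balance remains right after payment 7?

Monthly rate r = 18.3%/12 = 1.525% = 0.01525.
Each month: B ← B·(1+r) − €68.71.
Month 1: interest €31.64; balance after payment €2,037.93.
Month 2: interest €31.08; balance after payment €2,000.30.
Month 3: interest €30.50; balance after payment €1,962.10.
Month 4: interest €29.92; balance after payment €1,923.31.
Month 5: interest €29.33; balance after payment €1,883.93.
Month 6: interest €28.73; balance after payment €1,843.95.
Month 7: interest €28.12; balance after payment €1,803.36.

€1,803.36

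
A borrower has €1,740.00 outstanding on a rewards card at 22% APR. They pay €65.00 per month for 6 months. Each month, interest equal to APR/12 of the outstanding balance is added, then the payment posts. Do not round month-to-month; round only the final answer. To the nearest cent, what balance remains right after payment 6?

€1,532.07

Monthly rate r = 22%/12 = 1.83333% = 0.0183333.
Each month: B ← B·(1+r) − €65.00.
Month 1: interest €31.90; balance after payment €1,706.90.
Month 2: interest €31.29; balance after payment €1,673.19.
Month 3: interest €30.68; balance after payment €1,638.87.
Month 4: interest €30.05; balance after payment €1,603.91.
Month 5: interest €29.41; balance after payment €1,568.32.
Month 6: interest €28.75; balance after payment €1,532.07.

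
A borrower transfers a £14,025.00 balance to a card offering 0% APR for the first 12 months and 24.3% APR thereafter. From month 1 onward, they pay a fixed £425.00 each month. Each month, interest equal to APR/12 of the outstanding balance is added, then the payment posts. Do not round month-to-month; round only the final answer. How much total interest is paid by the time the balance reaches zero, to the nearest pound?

£2,817

Promo months 1–12 at r₀ = 0%/12 = 0; months 13+ at r₁ = 24.3%/12 = 0.02025.
After month 12 (no interest yet): B = £14,025.00 − 12·£425.00 = £8,925.00.
Then at r₁ with £425.00/mo: n₂ = −ln(1 − r₁·B/P)/ln(1+r₁) ≈ 27.63 → 28 more payments.
Total paid = 39·£425.00 + £266.68 = £16,841.68; interest = £16,841.68 − £14,025.00 = £2,816.68.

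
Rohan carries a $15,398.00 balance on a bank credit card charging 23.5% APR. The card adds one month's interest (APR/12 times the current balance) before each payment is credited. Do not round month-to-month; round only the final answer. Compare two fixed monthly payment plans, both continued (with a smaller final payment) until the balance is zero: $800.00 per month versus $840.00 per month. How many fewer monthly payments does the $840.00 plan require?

2 fewer payments

Monthly rate r = 23.5%/12 = 1.95833% = 0.0195833.
At $800.00/mo: n = ⌈−ln(1 − rB₀/P)/ln(1+r)⌉ = 25 payments (last $316.99); total interest = total paid − $15,398.00 = $4,118.99.
At $840.00/mo: 23 payments (last $781.34); total interest $3,863.34.
Payments saved = 25 − 23 = 2.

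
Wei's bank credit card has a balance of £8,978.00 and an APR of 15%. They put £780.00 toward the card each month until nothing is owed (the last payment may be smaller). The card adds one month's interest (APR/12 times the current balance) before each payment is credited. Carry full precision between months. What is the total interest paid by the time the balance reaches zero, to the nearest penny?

£777.05

Monthly rate r = 15%/12 = 1.25% = 0.0125.
Payoff takes n = ⌈−ln(1 − rB₀/P)/ln(1+r)⌉ = ⌈12.505⌉ = 13 payments; the last is £395.05.
Total paid = 12·£780.00 + £395.05 = £9,755.05.
Total interest = total paid − principal = £9,755.05 − £8,978.00 = £777.05.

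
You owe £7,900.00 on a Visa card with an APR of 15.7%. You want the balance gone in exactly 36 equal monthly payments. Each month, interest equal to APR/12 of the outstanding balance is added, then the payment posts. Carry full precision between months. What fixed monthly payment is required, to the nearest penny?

£276.57

Monthly rate r = 15.7%/12 = 1.30833% = 0.0130833.
Level-payment amortization: P = B₀·r / (1 − (1+r)^(−n)) = 7900.00·0.0130833 / (1 − 1.01308^(−36)).
Denominator 1 − (1+r)^(−36) = 0.373712337.
P = 103.358 / 0.373712337 ≈ 276.57.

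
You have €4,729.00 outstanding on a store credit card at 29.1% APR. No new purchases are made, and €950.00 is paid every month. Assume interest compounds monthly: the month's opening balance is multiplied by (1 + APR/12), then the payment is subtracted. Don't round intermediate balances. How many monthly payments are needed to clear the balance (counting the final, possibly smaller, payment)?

6 months

Monthly rate r = 29.1%/12 = 2.425% = 0.02425.
Recurrence: B ← B·(1+r) − €950.00.
Month 1: interest €114.68; balance after payment €3,893.68.
Month 2: interest €94.42; balance after payment €3,038.10.
Month 3: interest €73.67; balance after payment €2,161.77.
Month 4: interest €52.42; balance after payment €1,264.20.
Month 5: interest €30.66; balance after payment €344.85.
Month 6: interest €8.36; balance after payment €0.00.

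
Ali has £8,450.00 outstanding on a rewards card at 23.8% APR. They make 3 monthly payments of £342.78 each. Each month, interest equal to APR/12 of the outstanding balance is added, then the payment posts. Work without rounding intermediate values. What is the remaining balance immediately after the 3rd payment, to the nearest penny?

£7,913.94

Monthly rate r = 23.8%/12 = 1.98333% = 0.0198333.
Each month: B ← B·(1+r) − £342.78.
Month 1: interest £167.59; balance after payment £8,274.81.
Month 2: interest £164.12; balance after payment £8,096.15.
Month 3: interest £160.57; balance after payment £7,913.94.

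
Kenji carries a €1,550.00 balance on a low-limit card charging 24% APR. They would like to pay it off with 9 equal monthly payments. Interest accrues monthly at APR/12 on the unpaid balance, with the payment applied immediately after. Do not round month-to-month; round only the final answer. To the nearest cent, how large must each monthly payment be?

€189.90

Monthly rate r = 24%/12 = 2% = 0.02.
Level-payment amortization: P = B₀·r / (1 − (1+r)^(−n)) = 1550.00·0.02 / (1 − 1.02^(−9)).
Denominator 1 − (1+r)^(−9) = 0.163244734.
P = 31 / 0.163244734 ≈ 189.90.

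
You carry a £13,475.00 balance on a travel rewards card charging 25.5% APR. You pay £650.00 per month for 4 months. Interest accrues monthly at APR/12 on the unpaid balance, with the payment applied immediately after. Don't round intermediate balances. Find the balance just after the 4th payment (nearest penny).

£11,973.35

Monthly rate r = 25.5%/12 = 2.125% = 0.02125.
Each month: B ← B·(1+r) − £650.00.
Month 1: interest £286.34; balance after payment £13,111.34.
Month 2: interest £278.62; balance after payment £12,739.96.
Month 3: interest £270.72; balance after payment £12,360.68.
Month 4: interest £262.66; balance after payment £11,973.35.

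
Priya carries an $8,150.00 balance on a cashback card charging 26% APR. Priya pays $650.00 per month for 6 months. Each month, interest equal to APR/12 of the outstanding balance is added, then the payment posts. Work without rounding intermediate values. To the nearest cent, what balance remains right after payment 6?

$5,151.12

Monthly rate r = 26%/12 = 2.16667% = 0.0216667.
Each month: B ← B·(1+r) − $650.00.
Month 1: interest $176.58; balance after payment $7,676.58.
Month 2: interest $166.33; balance after payment $7,192.91.
Month 3: interest $155.85; balance after payment $6,698.76.
Month 4: interest $145.14; balance after payment $6,193.90.
Month 5: interest $134.20; balance after payment $5,678.10.
Month 6: interest $123.03; balance after payment $5,151.12.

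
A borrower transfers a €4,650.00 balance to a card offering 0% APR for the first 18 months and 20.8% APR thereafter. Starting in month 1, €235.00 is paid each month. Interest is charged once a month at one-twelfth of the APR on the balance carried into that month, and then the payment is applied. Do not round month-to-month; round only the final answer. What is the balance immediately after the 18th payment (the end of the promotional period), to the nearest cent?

€420.00

Promo months 1–18 at r₀ = 0%/12 = 0; months 19+ at r₁ = 20.8%/12 = 0.0173333.
After month 18 (no interest yet): B = €4,650.00 − 18·€235.00 = €420.00.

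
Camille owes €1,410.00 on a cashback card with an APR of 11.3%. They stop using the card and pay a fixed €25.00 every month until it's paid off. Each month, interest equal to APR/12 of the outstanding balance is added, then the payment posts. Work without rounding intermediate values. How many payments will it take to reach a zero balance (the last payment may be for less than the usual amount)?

Monthly rate r = 11.3%/12 = 0.941667% = 0.00941667.
Recurrence: B ← B·(1+r) − €25.00.
Month 1: interest €13.28; balance after payment €1,398.28.
Month 2: interest €13.17; balance after payment €1,386.44.
Closed form: n = −ln(1 − rB₀/P)/ln(1+r) = −ln(0.4689)/ln(1.00942) ≈ 80.806, so the balance reaches zero during payment 81.

81 months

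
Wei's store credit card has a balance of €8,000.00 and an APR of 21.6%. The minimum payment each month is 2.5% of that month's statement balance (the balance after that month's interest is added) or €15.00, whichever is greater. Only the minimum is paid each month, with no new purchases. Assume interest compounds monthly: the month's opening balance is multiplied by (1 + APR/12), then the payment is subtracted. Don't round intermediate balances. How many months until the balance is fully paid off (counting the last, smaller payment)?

Monthly rate r = 21.6%/12 = 1.8% = 0.018.
While 2.5% of the post-interest balance exceeds €15.00, each month B ← (B·(1+r))·(1 − 0.025), i.e. B shrinks by the factor (1+r)·0.975 = 0.99255.
This holds for months 1–349. Entering month 350 the balance is €588.40; 2.5% of the post-interest balance is now below €15.00, so the flat €15.00 minimum applies from here.
From month 350 a fixed €15.00 at rate r clears €588.40 in 69 more payments. Total: 349 + 69 = 418 months.

418 months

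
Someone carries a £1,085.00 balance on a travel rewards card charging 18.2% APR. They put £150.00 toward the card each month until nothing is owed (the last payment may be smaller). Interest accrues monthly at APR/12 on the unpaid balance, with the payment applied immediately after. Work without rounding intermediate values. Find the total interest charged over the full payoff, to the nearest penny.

£73.18

Monthly rate r = 18.2%/12 = 1.51667% = 0.0151667.
Payoff takes n = ⌈−ln(1 − rB₀/P)/ln(1+r)⌉ = ⌈7.720⌉ = 8 payments; the last is £108.18.
Total paid = 7·£150.00 + £108.18 = £1,158.18.
Total interest = total paid − principal = £1,158.18 − £1,085.00 = £73.18.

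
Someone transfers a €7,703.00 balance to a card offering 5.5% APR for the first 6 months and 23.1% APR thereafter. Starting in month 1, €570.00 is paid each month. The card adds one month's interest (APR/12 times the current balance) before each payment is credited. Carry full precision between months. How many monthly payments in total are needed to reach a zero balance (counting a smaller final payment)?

15 months

Promo months 1–6 at r₀ = 5.5%/12 = 0.00458333; months 7+ at r₁ = 23.1%/12 = 0.01925.
After month 6: iterate B ← B·(1+r₀) − €570.00 for 6 months → €4,457.85.
Then at r₁ with €570.00/mo: n₂ = −ln(1 − r₁·B/P)/ln(1+r₁) ≈ 8.56 → 9 more payments.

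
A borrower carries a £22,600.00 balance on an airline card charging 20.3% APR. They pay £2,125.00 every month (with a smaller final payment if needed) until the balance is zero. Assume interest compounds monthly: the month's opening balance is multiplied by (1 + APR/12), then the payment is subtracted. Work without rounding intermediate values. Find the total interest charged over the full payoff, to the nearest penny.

£2,528.09

Monthly rate r = 20.3%/12 = 1.69167% = 0.0169167.
Payoff takes n = ⌈−ln(1 − rB₀/P)/ln(1+r)⌉ = ⌈11.824⌉ = 12 payments; the last is £1,753.09.
Total paid = 11·£2,125.00 + £1,753.09 = £25,128.09.
Total interest = total paid − principal = £25,128.09 − £22,600.00 = £2,528.09.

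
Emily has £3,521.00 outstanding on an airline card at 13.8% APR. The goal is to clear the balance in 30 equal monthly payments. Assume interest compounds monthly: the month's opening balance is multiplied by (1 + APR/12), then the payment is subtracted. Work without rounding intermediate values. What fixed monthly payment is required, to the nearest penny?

Monthly rate r = 13.8%/12 = 1.15% = 0.0115.
Level-payment amortization: P = B₀·r / (1 − (1+r)^(−n)) = 3521.00·0.0115 / (1 − 1.0115^(−30)).
Denominator 1 − (1+r)^(−30) = 0.29038402.
P = 40.4915 / 0.29038402 ≈ 139.44.

£139.44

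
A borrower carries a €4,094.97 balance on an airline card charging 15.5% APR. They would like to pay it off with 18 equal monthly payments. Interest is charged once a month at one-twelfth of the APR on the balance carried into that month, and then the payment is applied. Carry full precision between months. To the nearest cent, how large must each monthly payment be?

€256.43

Monthly rate r = 15.5%/12 = 1.29167% = 0.0129167.
Level-payment amortization: P = B₀·r / (1 − (1+r)^(−n)) = 4094.97·0.0129167 / (1 − 1.01292^(−18)).
Denominator 1 − (1+r)^(−18) = 0.206269458.
P = 52.8934 / 0.206269458 ≈ 256.43.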